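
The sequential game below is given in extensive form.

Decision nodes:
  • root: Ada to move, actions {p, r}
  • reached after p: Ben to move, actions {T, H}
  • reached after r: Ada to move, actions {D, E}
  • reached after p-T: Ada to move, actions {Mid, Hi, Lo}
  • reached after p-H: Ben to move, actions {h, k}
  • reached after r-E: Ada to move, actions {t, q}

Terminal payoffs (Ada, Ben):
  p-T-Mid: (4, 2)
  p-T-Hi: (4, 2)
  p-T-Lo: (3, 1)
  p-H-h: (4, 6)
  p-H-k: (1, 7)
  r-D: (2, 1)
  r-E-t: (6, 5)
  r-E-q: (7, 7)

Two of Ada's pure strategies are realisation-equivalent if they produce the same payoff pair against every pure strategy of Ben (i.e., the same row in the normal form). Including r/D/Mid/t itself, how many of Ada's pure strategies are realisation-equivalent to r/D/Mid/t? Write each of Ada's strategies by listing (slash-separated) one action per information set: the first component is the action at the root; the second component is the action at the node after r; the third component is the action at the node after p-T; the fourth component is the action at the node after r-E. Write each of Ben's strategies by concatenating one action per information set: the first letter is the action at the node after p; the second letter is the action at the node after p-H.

Row for r/D/Mid/t (columns Th, Tk, Hh, Hk): (2,1) (2,1) (2,1) (2,1).
Under r/D/Mid/t, Ada's choice at the node after p-T and at the node after r-E can never be reached regardless of what Ben does, so varying those choices leaves every outcome unchanged.
Holding the reachable choices fixed and varying the unreachable ones freely already gives 3 × 2 = 6 equivalent strategies.
No other strategy reproduces this row, so those 6 are the full class: r/D/Mid/t, r/D/Mid/q, r/D/Hi/t, r/D/Hi/q, r/D/Lo/t, r/D/Lo/q.

6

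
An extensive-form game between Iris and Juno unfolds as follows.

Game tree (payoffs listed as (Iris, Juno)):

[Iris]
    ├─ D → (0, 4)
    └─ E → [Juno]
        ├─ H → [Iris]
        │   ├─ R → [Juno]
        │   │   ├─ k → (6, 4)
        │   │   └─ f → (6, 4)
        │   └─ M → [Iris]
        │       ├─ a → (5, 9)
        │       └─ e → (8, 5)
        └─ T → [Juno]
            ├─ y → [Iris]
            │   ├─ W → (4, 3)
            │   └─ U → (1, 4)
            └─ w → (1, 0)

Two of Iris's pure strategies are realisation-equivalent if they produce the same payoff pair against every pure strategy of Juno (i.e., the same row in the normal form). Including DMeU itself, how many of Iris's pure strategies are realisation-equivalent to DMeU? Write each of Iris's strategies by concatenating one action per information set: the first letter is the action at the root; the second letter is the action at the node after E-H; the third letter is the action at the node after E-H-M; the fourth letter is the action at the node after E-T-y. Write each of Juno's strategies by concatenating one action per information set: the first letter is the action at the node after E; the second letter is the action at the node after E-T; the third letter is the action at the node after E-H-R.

8

Row for DMeU (columns Hyk, Hyf, Hwk, Hwf, Tyk, Tyf, Twk, Twf): (0,4) (0,4) (0,4) (0,4) (0,4) (0,4) (0,4) (0,4).
Under DMeU, Iris's choice at the node after E-H and at the node after E-H-M and at the node after E-T-y can never be reached regardless of what Juno does, so varying those choices leaves every outcome unchanged.
Holding the reachable choices fixed and varying the unreachable ones freely already gives 2 × 2 × 2 = 8 equivalent strategies.
No other strategy reproduces this row, so those 8 are the full class: DRaW, DRaU, DReW, DReU, DMaW, DMaU, DMeW, DMeU.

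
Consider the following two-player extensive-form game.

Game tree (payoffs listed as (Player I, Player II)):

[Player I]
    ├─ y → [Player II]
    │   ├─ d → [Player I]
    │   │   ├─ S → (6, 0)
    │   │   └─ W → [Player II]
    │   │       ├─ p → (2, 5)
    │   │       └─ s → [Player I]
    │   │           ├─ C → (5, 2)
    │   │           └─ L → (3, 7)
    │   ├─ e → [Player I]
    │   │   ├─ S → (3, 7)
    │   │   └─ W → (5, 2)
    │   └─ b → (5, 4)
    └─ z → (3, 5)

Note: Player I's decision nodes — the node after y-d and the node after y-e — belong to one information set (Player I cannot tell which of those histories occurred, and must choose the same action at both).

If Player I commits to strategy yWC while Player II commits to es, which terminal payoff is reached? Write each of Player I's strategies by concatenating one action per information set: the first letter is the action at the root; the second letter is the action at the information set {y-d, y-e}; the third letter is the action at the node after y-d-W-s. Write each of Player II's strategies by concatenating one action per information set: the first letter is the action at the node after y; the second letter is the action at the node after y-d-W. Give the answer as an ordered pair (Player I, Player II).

Trace the play path from the root:
  Player I plays y
  Player II plays e at [y]
  Player I plays W at [y-e]
→ terminal payoff (5, 2).
(Player I's choice at the node after y-d-W-s is never reached on this path, so it doesn't affect the outcome.)

(5, 2)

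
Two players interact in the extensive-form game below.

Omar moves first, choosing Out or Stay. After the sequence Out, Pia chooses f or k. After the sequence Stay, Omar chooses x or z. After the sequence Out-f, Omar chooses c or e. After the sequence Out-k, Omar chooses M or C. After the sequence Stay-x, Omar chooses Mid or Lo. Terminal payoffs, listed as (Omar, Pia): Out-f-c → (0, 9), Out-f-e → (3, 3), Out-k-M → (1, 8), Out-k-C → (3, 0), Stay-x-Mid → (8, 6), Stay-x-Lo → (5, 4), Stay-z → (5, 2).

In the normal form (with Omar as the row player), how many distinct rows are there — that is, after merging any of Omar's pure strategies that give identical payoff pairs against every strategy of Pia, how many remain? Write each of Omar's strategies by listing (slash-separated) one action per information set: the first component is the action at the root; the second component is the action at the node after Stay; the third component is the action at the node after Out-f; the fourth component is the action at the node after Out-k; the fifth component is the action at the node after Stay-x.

Omar has 32 pure strategies: Out/x/c/M/Mid, Out/x/c/M/Lo, Out/x/c/C/Mid, Out/x/c/C/Lo, Out/x/e/M/Mid, Out/x/e/M/Lo, Out/x/e/C/Mid, Out/x/e/C/Lo, Out/z/c/M/Mid, Out/z/c/M/Lo, Out/z/c/C/Mid, Out/z/c/C/Lo, Out/z/e/M/Mid, Out/z/e/M/Lo, Out/z/e/C/Mid, Out/z/e/C/Lo, Stay/x/c/M/Mid, Stay/x/c/M/Lo, Stay/x/c/C/Mid, Stay/x/c/C/Lo, Stay/x/e/M/Mid, Stay/x/e/M/Lo, Stay/x/e/C/Mid, Stay/x/e/C/Lo, Stay/z/c/M/Mid, Stay/z/c/M/Lo, Stay/z/c/C/Mid, Stay/z/c/C/Lo, Stay/z/e/M/Mid, Stay/z/e/M/Lo, Stay/z/e/C/Mid, Stay/z/e/C/Lo. Columns: f, k.
{Out/x/c/M/Mid, Out/x/c/M/Lo, Out/z/c/M/Mid, Out/z/c/M/Lo} → row (0,9) (1,8)
{Out/x/c/C/Mid, Out/x/c/C/Lo, Out/z/c/C/Mid, Out/z/c/C/Lo} → row (0,9) (3,0)
{Out/x/e/M/Mid, Out/x/e/M/Lo, Out/z/e/M/Mid, Out/z/e/M/Lo} → row (3,3) (1,8)
{Out/x/e/C/Mid, Out/x/e/C/Lo, Out/z/e/C/Mid, Out/z/e/C/Lo} → row (3,3) (3,0)
{Stay/x/c/M/Mid, Stay/x/c/C/Mid, Stay/x/e/M/Mid, Stay/x/e/C/Mid} → row (8,6) (8,6)
{Stay/x/c/M/Lo, Stay/x/c/C/Lo, Stay/x/e/M/Lo, Stay/x/e/C/Lo} → row (5,4) (5,4)
{Stay/z/c/M/Mid, Stay/z/c/M/Lo, Stay/z/c/C/Mid, Stay/z/c/C/Lo, Stay/z/e/M/Mid, Stay/z/e/M/Lo, Stay/z/e/C/Mid, Stay/z/e/C/Lo} → row (5,2) (5,2)
That's 7 distinct rows out of 32 strategies.

7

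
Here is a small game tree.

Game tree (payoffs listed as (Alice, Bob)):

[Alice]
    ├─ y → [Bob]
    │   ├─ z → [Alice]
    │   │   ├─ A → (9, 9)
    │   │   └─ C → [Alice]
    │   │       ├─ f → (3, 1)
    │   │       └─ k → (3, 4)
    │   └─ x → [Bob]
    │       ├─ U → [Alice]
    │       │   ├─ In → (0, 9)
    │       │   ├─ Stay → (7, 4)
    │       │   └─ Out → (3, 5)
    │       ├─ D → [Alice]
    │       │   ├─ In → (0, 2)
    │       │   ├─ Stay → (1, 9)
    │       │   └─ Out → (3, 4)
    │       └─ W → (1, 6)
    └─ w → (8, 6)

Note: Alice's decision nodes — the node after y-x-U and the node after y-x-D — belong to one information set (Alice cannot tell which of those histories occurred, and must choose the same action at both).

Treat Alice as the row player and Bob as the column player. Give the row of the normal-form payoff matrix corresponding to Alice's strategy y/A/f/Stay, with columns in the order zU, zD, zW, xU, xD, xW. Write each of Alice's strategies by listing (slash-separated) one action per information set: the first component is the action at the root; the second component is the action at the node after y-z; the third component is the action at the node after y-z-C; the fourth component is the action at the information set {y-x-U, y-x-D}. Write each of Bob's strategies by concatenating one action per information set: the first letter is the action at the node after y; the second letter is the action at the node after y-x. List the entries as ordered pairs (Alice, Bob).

vs zU: Alice plays y → Bob plays z at [y] → Alice plays A at [y-z] → (9, 9)
vs zD: Alice plays y → Bob plays z at [y] → Alice plays A at [y-z] → (9, 9)
vs zW: Alice plays y → Bob plays z at [y] → Alice plays A at [y-z] → (9, 9)
vs xU: Alice plays y → Bob plays x at [y] → Bob plays U at [y-x] → Alice plays Stay at [y-x-U] → (7, 4)
vs xD: Alice plays y → Bob plays x at [y] → Bob plays D at [y-x] → Alice plays Stay at [y-x-D] → (1, 9)
vs xW: Alice plays y → Bob plays x at [y] → Bob plays W at [y-x] → (1, 6)

(9,9) (9,9) (9,9) (7,4) (1,9) (1,6)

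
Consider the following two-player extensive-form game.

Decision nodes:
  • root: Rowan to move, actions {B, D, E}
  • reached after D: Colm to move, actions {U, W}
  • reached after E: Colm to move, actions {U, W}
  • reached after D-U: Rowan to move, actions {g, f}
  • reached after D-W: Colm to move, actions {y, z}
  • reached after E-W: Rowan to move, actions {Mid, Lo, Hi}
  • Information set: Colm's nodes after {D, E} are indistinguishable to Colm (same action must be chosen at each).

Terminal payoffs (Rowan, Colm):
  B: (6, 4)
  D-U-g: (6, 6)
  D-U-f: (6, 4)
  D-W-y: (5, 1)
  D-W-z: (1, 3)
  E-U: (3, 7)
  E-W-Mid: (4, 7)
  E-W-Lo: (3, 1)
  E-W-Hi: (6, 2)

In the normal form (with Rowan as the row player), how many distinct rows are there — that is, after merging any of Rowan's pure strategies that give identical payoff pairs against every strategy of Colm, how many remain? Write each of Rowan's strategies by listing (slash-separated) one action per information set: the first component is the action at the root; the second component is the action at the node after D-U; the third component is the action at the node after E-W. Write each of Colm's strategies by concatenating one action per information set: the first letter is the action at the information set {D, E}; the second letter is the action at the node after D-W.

Rowan has 18 pure strategies: B/g/Mid, B/g/Lo, B/g/Hi, B/f/Mid, B/f/Lo, B/f/Hi, D/g/Mid, D/g/Lo, D/g/Hi, D/f/Mid, D/f/Lo, D/f/Hi, E/g/Mid, E/g/Lo, E/g/Hi, E/f/Mid, E/f/Lo, E/f/Hi. Columns: Uy, Uz, Wy, Wz.
{B/g/Mid, B/g/Lo, B/g/Hi, B/f/Mid, B/f/Lo, B/f/Hi} → row (6,4) (6,4) (6,4) (6,4)
{D/g/Mid, D/g/Lo, D/g/Hi} → row (6,6) (6,6) (5,1) (1,3)
{D/f/Mid, D/f/Lo, D/f/Hi} → row (6,4) (6,4) (5,1) (1,3)
{E/g/Mid, E/f/Mid} → row (3,7) (3,7) (4,7) (4,7)
{E/g/Lo, E/f/Lo} → row (3,7) (3,7) (3,1) (3,1)
{E/g/Hi, E/f/Hi} → row (3,7) (3,7) (6,2) (6,2)
That's 6 distinct rows out of 18 strategies.

6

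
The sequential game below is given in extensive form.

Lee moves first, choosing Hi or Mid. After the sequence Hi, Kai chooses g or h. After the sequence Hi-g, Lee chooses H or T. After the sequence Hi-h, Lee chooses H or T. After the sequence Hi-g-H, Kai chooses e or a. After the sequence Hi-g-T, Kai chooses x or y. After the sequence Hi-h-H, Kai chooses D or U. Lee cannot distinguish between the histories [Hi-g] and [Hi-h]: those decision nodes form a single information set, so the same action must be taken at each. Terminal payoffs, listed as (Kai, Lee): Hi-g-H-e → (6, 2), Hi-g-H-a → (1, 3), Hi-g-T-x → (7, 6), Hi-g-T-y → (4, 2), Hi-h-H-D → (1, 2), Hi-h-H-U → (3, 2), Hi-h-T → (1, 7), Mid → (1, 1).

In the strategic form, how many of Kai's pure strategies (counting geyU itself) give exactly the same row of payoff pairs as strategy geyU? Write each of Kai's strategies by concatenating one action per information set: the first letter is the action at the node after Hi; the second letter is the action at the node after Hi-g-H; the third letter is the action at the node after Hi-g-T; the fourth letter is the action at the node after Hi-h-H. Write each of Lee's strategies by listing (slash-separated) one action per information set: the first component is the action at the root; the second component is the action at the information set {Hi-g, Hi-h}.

2

Row for geyU (columns Hi/H, Hi/T, Mid/H, Mid/T): (6,2) (4,2) (1,1) (1,1).
Under geyU, Kai's choice at the node after Hi-h-H can never be reached regardless of what Lee does, so varying those choices leaves every outcome unchanged.
Holding the reachable choices fixed and varying the unreachable one freely already gives 2 equivalent strategies.
No other strategy reproduces this row, so those 2 are the full class: geyD, geyU.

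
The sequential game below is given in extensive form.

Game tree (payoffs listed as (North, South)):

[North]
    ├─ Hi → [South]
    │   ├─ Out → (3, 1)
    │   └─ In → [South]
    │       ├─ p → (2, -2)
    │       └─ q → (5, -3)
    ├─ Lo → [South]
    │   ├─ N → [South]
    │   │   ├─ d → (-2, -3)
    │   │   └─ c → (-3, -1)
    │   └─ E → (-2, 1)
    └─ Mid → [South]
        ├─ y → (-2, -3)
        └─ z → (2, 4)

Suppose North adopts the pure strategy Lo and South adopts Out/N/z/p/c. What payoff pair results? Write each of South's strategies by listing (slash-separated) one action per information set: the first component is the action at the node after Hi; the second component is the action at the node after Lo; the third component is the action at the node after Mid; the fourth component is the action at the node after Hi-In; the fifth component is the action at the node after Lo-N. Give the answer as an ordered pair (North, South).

(-3, -1)

Trace the play path from the root:
  North plays Lo
  South plays N at [Lo]
  South plays c at [Lo-N]
→ terminal payoff (-3, -1).
(South's choice at the node after Hi is never reached on this path, so it doesn't affect the outcome.)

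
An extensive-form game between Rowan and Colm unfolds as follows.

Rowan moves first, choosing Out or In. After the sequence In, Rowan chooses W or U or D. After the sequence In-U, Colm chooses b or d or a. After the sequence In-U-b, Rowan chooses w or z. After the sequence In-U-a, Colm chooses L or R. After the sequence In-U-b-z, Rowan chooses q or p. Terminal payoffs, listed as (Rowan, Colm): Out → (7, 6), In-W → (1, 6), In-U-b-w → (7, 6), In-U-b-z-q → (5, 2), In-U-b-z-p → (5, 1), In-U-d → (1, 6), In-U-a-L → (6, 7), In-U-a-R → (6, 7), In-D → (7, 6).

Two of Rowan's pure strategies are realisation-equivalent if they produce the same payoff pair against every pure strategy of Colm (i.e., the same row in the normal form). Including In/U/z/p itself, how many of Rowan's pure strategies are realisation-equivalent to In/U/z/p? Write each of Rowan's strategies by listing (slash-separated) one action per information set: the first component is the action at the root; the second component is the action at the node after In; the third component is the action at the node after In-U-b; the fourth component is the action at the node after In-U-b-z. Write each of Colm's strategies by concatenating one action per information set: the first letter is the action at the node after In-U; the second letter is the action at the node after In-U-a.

1

Row for In/U/z/p (columns bL, bR, dL, dR, aL, aR): (5,1) (5,1) (1,6) (1,6) (6,7) (6,7).
Every one of Rowan's information sets is on the play path for some reply by Colm when Rowan follows In/U/z/p.
Changing the action at any of them therefore changes at least one column, so only In/U/z/p itself gives this row.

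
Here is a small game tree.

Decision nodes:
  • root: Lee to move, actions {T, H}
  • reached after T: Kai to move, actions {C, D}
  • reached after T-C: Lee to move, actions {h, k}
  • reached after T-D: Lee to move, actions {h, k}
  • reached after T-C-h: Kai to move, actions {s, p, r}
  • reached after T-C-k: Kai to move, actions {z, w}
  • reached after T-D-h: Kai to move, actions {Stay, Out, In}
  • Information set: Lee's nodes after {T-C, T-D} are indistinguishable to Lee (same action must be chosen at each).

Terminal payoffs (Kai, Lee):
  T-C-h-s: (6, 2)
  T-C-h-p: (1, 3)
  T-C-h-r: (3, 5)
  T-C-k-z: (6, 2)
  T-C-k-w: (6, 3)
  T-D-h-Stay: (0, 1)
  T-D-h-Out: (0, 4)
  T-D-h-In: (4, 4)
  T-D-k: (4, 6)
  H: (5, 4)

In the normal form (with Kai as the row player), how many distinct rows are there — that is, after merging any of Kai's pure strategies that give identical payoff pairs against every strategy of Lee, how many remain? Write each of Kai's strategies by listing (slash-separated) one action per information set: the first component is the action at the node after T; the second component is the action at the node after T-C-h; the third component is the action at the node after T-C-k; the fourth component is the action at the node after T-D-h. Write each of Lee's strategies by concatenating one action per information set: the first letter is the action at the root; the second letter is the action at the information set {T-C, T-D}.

Kai has 36 pure strategies: C/s/z/Stay, C/s/z/Out, C/s/z/In, C/s/w/Stay, C/s/w/Out, C/s/w/In, C/p/z/Stay, C/p/z/Out, C/p/z/In, C/p/w/Stay, C/p/w/Out, C/p/w/In, C/r/z/Stay, C/r/z/Out, C/r/z/In, C/r/w/Stay, C/r/w/Out, C/r/w/In, D/s/z/Stay, D/s/z/Out, D/s/z/In, D/s/w/Stay, D/s/w/Out, D/s/w/In, D/p/z/Stay, D/p/z/Out, D/p/z/In, D/p/w/Stay, D/p/w/Out, D/p/w/In, D/r/z/Stay, D/r/z/Out, D/r/z/In, D/r/w/Stay, D/r/w/Out, D/r/w/In. Columns: Th, Tk, Hh, Hk.
{C/s/z/Stay, C/s/z/Out, C/s/z/In} → row (6,2) (6,2) (5,4) (5,4)
{C/s/w/Stay, C/s/w/Out, C/s/w/In} → row (6,2) (6,3) (5,4) (5,4)
{C/p/z/Stay, C/p/z/Out, C/p/z/In} → row (1,3) (6,2) (5,4) (5,4)
{C/p/w/Stay, C/p/w/Out, C/p/w/In} → row (1,3) (6,3) (5,4) (5,4)
{C/r/z/Stay, C/r/z/Out, C/r/z/In} → row (3,5) (6,2) (5,4) (5,4)
{C/r/w/Stay, C/r/w/Out, C/r/w/In} → row (3,5) (6,3) (5,4) (5,4)
{D/s/z/Stay, D/s/w/Stay, D/p/z/Stay, D/p/w/Stay, D/r/z/Stay, D/r/w/Stay} → row (0,1) (4,6) (5,4) (5,4)
{D/s/z/Out, D/s/w/Out, D/p/z/Out, D/p/w/Out, D/r/z/Out, D/r/w/Out} → row (0,4) (4,6) (5,4) (5,4)
{D/s/z/In, D/s/w/In, D/p/z/In, D/p/w/In, D/r/z/In, D/r/w/In} → row (4,4) (4,6) (5,4) (5,4)
That's 9 distinct rows out of 36 strategies.

9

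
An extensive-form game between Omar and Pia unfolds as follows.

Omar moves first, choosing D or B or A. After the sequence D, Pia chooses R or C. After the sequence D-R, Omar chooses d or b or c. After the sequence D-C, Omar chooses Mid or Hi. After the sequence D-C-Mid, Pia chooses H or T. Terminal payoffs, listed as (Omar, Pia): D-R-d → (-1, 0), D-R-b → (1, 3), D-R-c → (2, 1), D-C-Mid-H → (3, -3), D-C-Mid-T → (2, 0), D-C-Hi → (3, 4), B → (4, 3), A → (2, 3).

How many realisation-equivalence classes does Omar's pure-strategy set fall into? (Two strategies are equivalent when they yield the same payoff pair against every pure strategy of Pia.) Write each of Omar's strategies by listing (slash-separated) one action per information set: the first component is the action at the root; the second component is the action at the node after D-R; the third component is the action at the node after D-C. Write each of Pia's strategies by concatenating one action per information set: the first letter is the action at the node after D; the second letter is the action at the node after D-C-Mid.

8

Omar has 18 pure strategies: D/d/Mid, D/d/Hi, D/b/Mid, D/b/Hi, D/c/Mid, D/c/Hi, B/d/Mid, B/d/Hi, B/b/Mid, B/b/Hi, B/c/Mid, B/c/Hi, A/d/Mid, A/d/Hi, A/b/Mid, A/b/Hi, A/c/Mid, A/c/Hi. Columns: RH, RT, CH, CT.
{D/d/Mid} → row (-1,0) (-1,0) (3,-3) (2,0)
{D/d/Hi} → row (-1,0) (-1,0) (3,4) (3,4)
{D/b/Mid} → row (1,3) (1,3) (3,-3) (2,0)
{D/b/Hi} → row (1,3) (1,3) (3,4) (3,4)
{D/c/Mid} → row (2,1) (2,1) (3,-3) (2,0)
{D/c/Hi} → row (2,1) (2,1) (3,4) (3,4)
{B/d/Mid, B/d/Hi, B/b/Mid, B/b/Hi, B/c/Mid, B/c/Hi} → row (4,3) (4,3) (4,3) (4,3)
{A/d/Mid, A/d/Hi, A/b/Mid, A/b/Hi, A/c/Mid, A/c/Hi} → row (2,3) (2,3) (2,3) (2,3)
That's 8 distinct rows out of 18 strategies.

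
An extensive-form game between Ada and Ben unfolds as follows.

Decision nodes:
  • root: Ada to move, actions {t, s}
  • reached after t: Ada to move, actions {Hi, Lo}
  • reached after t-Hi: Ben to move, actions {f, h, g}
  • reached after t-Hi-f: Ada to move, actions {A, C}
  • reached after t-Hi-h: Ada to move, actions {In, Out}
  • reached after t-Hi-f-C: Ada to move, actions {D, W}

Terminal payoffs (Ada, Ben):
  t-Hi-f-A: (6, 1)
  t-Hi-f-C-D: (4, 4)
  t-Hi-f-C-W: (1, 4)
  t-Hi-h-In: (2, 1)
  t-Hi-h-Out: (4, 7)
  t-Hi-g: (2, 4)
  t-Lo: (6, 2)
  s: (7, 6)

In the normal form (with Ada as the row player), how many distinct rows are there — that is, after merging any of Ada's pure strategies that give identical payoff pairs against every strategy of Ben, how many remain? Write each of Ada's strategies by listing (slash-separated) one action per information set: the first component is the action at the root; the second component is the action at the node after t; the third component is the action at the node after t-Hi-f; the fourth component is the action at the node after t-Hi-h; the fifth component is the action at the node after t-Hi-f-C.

8

Ada has 32 pure strategies: t/Hi/A/In/D, t/Hi/A/In/W, t/Hi/A/Out/D, t/Hi/A/Out/W, t/Hi/C/In/D, t/Hi/C/In/W, t/Hi/C/Out/D, t/Hi/C/Out/W, t/Lo/A/In/D, t/Lo/A/In/W, t/Lo/A/Out/D, t/Lo/A/Out/W, t/Lo/C/In/D, t/Lo/C/In/W, t/Lo/C/Out/D, t/Lo/C/Out/W, s/Hi/A/In/D, s/Hi/A/In/W, s/Hi/A/Out/D, s/Hi/A/Out/W, s/Hi/C/In/D, s/Hi/C/In/W, s/Hi/C/Out/D, s/Hi/C/Out/W, s/Lo/A/In/D, s/Lo/A/In/W, s/Lo/A/Out/D, s/Lo/A/Out/W, s/Lo/C/In/D, s/Lo/C/In/W, s/Lo/C/Out/D, s/Lo/C/Out/W. Columns: f, h, g.
{t/Hi/A/In/D, t/Hi/A/In/W} → row (6,1) (2,1) (2,4)
{t/Hi/A/Out/D, t/Hi/A/Out/W} → row (6,1) (4,7) (2,4)
{t/Hi/C/In/D} → row (4,4) (2,1) (2,4)
{t/Hi/C/In/W} → row (1,4) (2,1) (2,4)
{t/Hi/C/Out/D} → row (4,4) (4,7) (2,4)
{t/Hi/C/Out/W} → row (1,4) (4,7) (2,4)
{t/Lo/A/In/D, t/Lo/A/In/W, t/Lo/A/Out/D, t/Lo/A/Out/W, t/Lo/C/In/D, t/Lo/C/In/W, t/Lo/C/Out/D, t/Lo/C/Out/W} → row (6,2) (6,2) (6,2)
{s/Hi/A/In/D, s/Hi/A/In/W, s/Hi/A/Out/D, s/Hi/A/Out/W, s/Hi/C/In/D, s/Hi/C/In/W, s/Hi/C/Out/D, s/Hi/C/Out/W, s/Lo/A/In/D, s/Lo/A/In/W, s/Lo/A/Out/D, s/Lo/A/Out/W, s/Lo/C/In/D, s/Lo/C/In/W, s/Lo/C/Out/D, s/Lo/C/Out/W} → row (7,6) (7,6) (7,6)
That's 8 distinct rows out of 32 strategies.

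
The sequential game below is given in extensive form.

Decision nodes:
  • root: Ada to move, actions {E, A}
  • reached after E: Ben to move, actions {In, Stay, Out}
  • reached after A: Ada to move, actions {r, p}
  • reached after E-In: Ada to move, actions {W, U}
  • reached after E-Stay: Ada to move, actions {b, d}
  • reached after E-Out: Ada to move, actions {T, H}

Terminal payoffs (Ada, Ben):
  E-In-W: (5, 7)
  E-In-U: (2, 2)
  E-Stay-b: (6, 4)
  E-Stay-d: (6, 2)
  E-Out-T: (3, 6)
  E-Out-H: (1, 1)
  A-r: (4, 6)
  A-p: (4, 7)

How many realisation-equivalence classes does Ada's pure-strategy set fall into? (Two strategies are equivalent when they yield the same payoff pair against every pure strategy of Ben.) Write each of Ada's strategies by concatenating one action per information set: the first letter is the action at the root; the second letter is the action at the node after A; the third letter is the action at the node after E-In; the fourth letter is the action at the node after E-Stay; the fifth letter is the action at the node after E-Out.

Ada has 32 pure strategies: ErWbT, ErWbH, ErWdT, ErWdH, ErUbT, ErUbH, ErUdT, ErUdH, EpWbT, EpWbH, EpWdT, EpWdH, EpUbT, EpUbH, EpUdT, EpUdH, ArWbT, ArWbH, ArWdT, ArWdH, ArUbT, ArUbH, ArUdT, ArUdH, ApWbT, ApWbH, ApWdT, ApWdH, ApUbT, ApUbH, ApUdT, ApUdH. Columns: In, Stay, Out.
{ErWbT, EpWbT} → row (5,7) (6,4) (3,6)
{ErWbH, EpWbH} → row (5,7) (6,4) (1,1)
{ErWdT, EpWdT} → row (5,7) (6,2) (3,6)
{ErWdH, EpWdH} → row (5,7) (6,2) (1,1)
{ErUbT, EpUbT} → row (2,2) (6,4) (3,6)
{ErUbH, EpUbH} → row (2,2) (6,4) (1,1)
{ErUdT, EpUdT} → row (2,2) (6,2) (3,6)
{ErUdH, EpUdH} → row (2,2) (6,2) (1,1)
{ArWbT, ArWbH, ArWdT, ArWdH, ArUbT, ArUbH, ArUdT, ArUdH} → row (4,6) (4,6) (4,6)
{ApWbT, ApWbH, ApWdT, ApWdH, ApUbT, ApUbH, ApUdT, ApUdH} → row (4,7) (4,7) (4,7)
That's 10 distinct rows out of 32 strategies.

10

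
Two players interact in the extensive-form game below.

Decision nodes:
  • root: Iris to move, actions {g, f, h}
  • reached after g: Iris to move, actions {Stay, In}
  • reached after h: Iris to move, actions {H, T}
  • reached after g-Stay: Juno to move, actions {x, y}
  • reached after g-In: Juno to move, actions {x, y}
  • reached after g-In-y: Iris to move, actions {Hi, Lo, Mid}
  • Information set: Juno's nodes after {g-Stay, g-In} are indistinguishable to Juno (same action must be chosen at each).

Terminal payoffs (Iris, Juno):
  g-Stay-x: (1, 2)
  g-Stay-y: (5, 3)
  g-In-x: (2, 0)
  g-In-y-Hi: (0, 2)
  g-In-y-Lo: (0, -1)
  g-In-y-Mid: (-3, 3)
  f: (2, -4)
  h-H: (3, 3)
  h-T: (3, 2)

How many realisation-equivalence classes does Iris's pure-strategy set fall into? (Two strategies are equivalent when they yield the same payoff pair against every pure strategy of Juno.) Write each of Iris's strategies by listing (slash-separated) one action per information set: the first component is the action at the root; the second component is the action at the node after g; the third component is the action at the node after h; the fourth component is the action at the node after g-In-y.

Iris has 36 pure strategies: g/Stay/H/Hi, g/Stay/H/Lo, g/Stay/H/Mid, g/Stay/T/Hi, g/Stay/T/Lo, g/Stay/T/Mid, g/In/H/Hi, g/In/H/Lo, g/In/H/Mid, g/In/T/Hi, g/In/T/Lo, g/In/T/Mid, f/Stay/H/Hi, f/Stay/H/Lo, f/Stay/H/Mid, f/Stay/T/Hi, f/Stay/T/Lo, f/Stay/T/Mid, f/In/H/Hi, f/In/H/Lo, f/In/H/Mid, f/In/T/Hi, f/In/T/Lo, f/In/T/Mid, h/Stay/H/Hi, h/Stay/H/Lo, h/Stay/H/Mid, h/Stay/T/Hi, h/Stay/T/Lo, h/Stay/T/Mid, h/In/H/Hi, h/In/H/Lo, h/In/H/Mid, h/In/T/Hi, h/In/T/Lo, h/In/T/Mid. Columns: x, y.
{g/Stay/H/Hi, g/Stay/H/Lo, g/Stay/H/Mid, g/Stay/T/Hi, g/Stay/T/Lo, g/Stay/T/Mid} → row (1,2) (5,3)
{g/In/H/Hi, g/In/T/Hi} → row (2,0) (0,2)
{g/In/H/Lo, g/In/T/Lo} → row (2,0) (0,-1)
{g/In/H/Mid, g/In/T/Mid} → row (2,0) (-3,3)
{f/Stay/H/Hi, f/Stay/H/Lo, f/Stay/H/Mid, f/Stay/T/Hi, f/Stay/T/Lo, f/Stay/T/Mid, f/In/H/Hi, f/In/H/Lo, f/In/H/Mid, f/In/T/Hi, f/In/T/Lo, f/In/T/Mid} → row (2,-4) (2,-4)
{h/Stay/H/Hi, h/Stay/H/Lo, h/Stay/H/Mid, h/In/H/Hi, h/In/H/Lo, h/In/H/Mid} → row (3,3) (3,3)
{h/Stay/T/Hi, h/Stay/T/Lo, h/Stay/T/Mid, h/In/T/Hi, h/In/T/Lo, h/In/T/Mid} → row (3,2) (3,2)
That's 7 distinct rows out of 36 strategies.

7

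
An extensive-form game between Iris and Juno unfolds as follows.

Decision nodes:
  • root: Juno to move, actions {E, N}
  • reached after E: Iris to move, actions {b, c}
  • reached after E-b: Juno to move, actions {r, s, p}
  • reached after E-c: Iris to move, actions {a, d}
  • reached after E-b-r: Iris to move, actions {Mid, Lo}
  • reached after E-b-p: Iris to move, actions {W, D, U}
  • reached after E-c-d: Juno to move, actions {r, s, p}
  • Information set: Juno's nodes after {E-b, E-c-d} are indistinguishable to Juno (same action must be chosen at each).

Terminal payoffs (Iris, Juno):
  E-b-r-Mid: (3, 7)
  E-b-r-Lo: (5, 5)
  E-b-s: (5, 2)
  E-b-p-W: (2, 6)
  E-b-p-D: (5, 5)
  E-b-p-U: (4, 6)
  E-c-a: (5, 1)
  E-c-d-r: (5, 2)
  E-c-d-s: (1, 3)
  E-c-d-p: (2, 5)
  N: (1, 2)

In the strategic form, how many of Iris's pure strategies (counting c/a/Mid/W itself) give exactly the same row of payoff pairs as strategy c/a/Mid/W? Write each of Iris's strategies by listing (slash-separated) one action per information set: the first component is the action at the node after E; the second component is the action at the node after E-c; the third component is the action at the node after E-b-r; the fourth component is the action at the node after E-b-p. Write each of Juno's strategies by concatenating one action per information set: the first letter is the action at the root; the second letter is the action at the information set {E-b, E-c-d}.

6

Row for c/a/Mid/W (columns Er, Es, Ep, Nr, Ns, Np): (5,1) (5,1) (5,1) (1,2) (1,2) (1,2).
Under c/a/Mid/W, Iris's choice at the node after E-b-r and at the node after E-b-p can never be reached regardless of what Juno does, so varying those choices leaves every outcome unchanged.
Holding the reachable choices fixed and varying the unreachable ones freely already gives 2 × 3 = 6 equivalent strategies.
No other strategy reproduces this row, so those 6 are the full class: c/a/Mid/W, c/a/Mid/D, c/a/Mid/U, c/a/Lo/W, c/a/Lo/D, c/a/Lo/U.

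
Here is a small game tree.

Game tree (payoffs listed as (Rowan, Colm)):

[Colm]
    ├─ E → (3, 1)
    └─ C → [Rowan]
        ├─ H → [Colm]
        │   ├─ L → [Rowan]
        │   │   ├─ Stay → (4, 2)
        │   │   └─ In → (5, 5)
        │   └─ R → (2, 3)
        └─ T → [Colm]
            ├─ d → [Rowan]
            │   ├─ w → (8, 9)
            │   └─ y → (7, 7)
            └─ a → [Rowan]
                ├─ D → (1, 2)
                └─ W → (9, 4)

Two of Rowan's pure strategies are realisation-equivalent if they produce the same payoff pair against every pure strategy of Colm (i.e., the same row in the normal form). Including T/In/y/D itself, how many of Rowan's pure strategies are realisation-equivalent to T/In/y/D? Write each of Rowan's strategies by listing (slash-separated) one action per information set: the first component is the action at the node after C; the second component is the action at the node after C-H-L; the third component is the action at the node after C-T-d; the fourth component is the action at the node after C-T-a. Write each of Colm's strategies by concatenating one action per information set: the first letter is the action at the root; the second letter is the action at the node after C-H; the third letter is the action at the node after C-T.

Row for T/In/y/D (columns ELd, ELa, ERd, ERa, CLd, CLa, CRd, CRa): (3,1) (3,1) (3,1) (3,1) (7,7) (1,2) (7,7) (1,2).
Under T/In/y/D, Rowan's choice at the node after C-H-L can never be reached regardless of what Colm does, so varying those choices leaves every outcome unchanged.
Holding the reachable choices fixed and varying the unreachable one freely already gives 2 equivalent strategies.
No other strategy reproduces this row, so those 2 are the full class: T/Stay/y/D, T/In/y/D.

2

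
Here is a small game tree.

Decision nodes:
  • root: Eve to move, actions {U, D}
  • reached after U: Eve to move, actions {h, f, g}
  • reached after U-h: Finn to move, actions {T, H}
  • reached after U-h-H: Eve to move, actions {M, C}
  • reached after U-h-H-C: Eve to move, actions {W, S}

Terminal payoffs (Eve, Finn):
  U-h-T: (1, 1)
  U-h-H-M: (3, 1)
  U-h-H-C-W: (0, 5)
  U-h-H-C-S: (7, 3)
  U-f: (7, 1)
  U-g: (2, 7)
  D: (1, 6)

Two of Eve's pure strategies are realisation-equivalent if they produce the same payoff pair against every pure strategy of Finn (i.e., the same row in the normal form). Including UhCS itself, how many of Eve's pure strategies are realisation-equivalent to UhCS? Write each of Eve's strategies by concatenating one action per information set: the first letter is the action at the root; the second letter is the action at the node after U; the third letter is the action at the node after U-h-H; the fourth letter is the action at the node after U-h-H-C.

1

Row for UhCS (columns T, H): (1,1) (7,3).
Every one of Eve's information sets is on the play path for some reply by Finn when Eve follows UhCS.
Changing the action at any of them therefore changes at least one column, so only UhCS itself gives this row.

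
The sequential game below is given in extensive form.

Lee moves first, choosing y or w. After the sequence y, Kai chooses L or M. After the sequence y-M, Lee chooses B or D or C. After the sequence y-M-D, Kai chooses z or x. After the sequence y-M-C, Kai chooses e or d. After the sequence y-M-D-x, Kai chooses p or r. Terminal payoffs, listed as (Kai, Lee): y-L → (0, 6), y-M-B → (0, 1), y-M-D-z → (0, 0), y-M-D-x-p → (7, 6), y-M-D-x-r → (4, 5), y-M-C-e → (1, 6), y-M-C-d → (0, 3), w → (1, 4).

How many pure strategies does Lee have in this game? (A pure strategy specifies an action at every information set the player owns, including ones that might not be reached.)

Lee owns the root with actions {y, w} — two choices.
Lee owns the node after y-M with actions {B, D, C} — three choices.
A pure strategy fixes one action at each information set independently, so the count is the product 2 × 3 = 6.
(For reference, Kai has 16 pure strategies, giving a 6×16 normal-form matrix.)

6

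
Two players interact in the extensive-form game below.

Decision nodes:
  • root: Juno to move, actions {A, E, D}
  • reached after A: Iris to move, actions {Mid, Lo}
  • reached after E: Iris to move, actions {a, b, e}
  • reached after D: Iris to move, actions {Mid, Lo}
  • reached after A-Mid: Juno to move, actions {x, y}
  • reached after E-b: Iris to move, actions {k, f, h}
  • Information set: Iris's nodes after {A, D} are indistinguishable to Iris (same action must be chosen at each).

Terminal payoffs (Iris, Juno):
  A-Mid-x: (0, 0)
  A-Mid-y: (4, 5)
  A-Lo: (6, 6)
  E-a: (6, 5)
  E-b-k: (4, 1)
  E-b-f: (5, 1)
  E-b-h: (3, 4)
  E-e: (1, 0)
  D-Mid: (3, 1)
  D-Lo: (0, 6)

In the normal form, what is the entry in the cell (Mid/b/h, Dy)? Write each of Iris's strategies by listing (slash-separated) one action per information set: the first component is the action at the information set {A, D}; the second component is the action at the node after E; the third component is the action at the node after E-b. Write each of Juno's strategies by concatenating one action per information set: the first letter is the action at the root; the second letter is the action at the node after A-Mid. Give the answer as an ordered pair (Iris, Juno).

(3, 1)

Trace the play path from the root:
  Juno plays D
  Iris plays Mid at [D]
→ terminal payoff (3, 1).
(Iris's choice at the node after E is never reached on this path, so it doesn't affect the outcome.)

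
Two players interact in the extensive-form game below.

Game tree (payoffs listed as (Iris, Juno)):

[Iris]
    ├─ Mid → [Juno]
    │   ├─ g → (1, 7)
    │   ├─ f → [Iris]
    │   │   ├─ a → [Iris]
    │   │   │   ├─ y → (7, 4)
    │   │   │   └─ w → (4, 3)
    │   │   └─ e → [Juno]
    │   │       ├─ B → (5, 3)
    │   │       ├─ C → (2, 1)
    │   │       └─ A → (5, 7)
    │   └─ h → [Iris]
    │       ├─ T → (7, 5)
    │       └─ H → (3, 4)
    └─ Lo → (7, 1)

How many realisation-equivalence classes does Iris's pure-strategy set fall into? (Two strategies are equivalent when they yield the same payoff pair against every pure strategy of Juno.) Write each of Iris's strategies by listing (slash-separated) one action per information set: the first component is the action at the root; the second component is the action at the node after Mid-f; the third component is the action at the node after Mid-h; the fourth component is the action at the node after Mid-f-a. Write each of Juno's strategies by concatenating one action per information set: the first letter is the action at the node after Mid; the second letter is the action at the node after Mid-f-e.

Iris has 16 pure strategies: Mid/a/T/y, Mid/a/T/w, Mid/a/H/y, Mid/a/H/w, Mid/e/T/y, Mid/e/T/w, Mid/e/H/y, Mid/e/H/w, Lo/a/T/y, Lo/a/T/w, Lo/a/H/y, Lo/a/H/w, Lo/e/T/y, Lo/e/T/w, Lo/e/H/y, Lo/e/H/w. Columns: gB, gC, gA, fB, fC, fA, hB, hC, hA.
{Mid/a/T/y} → row (1,7) (1,7) (1,7) (7,4) (7,4) (7,4) (7,5) (7,5) (7,5)
{Mid/a/T/w} → row (1,7) (1,7) (1,7) (4,3) (4,3) (4,3) (7,5) (7,5) (7,5)
{Mid/a/H/y} → row (1,7) (1,7) (1,7) (7,4) (7,4) (7,4) (3,4) (3,4) (3,4)
{Mid/a/H/w} → row (1,7) (1,7) (1,7) (4,3) (4,3) (4,3) (3,4) (3,4) (3,4)
{Mid/e/T/y, Mid/e/T/w} → row (1,7) (1,7) (1,7) (5,3) (2,1) (5,7) (7,5) (7,5) (7,5)
{Mid/e/H/y, Mid/e/H/w} → row (1,7) (1,7) (1,7) (5,3) (2,1) (5,7) (3,4) (3,4) (3,4)
{Lo/a/T/y, Lo/a/T/w, Lo/a/H/y, Lo/a/H/w, Lo/e/T/y, Lo/e/T/w, Lo/e/H/y, Lo/e/H/w} → row (7,1) (7,1) (7,1) (7,1) (7,1) (7,1) (7,1) (7,1) (7,1)
That's 7 distinct rows out of 16 strategies.

7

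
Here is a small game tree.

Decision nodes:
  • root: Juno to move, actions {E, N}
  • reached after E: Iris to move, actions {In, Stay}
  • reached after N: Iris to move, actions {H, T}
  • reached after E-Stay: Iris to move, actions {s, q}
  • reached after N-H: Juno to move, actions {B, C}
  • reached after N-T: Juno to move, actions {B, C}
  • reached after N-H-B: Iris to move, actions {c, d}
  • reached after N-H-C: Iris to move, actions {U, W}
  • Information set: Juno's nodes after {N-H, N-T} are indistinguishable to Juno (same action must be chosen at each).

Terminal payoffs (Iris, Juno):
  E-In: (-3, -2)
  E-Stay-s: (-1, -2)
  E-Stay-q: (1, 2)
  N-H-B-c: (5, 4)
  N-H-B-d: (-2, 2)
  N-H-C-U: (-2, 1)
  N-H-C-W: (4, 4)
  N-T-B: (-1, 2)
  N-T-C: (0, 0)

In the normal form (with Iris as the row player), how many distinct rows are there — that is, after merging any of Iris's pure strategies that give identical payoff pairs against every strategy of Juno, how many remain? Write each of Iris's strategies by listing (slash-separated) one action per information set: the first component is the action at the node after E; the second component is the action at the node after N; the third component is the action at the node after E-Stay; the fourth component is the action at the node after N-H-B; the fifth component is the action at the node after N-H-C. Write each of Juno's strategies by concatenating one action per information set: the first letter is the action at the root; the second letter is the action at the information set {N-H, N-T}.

Iris has 32 pure strategies: In/H/s/c/U, In/H/s/c/W, In/H/s/d/U, In/H/s/d/W, In/H/q/c/U, In/H/q/c/W, In/H/q/d/U, In/H/q/d/W, In/T/s/c/U, In/T/s/c/W, In/T/s/d/U, In/T/s/d/W, In/T/q/c/U, In/T/q/c/W, In/T/q/d/U, In/T/q/d/W, Stay/H/s/c/U, Stay/H/s/c/W, Stay/H/s/d/U, Stay/H/s/d/W, Stay/H/q/c/U, Stay/H/q/c/W, Stay/H/q/d/U, Stay/H/q/d/W, Stay/T/s/c/U, Stay/T/s/c/W, Stay/T/s/d/U, Stay/T/s/d/W, Stay/T/q/c/U, Stay/T/q/c/W, Stay/T/q/d/U, Stay/T/q/d/W. Columns: EB, EC, NB, NC.
{In/H/s/c/U, In/H/q/c/U} → row (-3,-2) (-3,-2) (5,4) (-2,1)
{In/H/s/c/W, In/H/q/c/W} → row (-3,-2) (-3,-2) (5,4) (4,4)
{In/H/s/d/U, In/H/q/d/U} → row (-3,-2) (-3,-2) (-2,2) (-2,1)
{In/H/s/d/W, In/H/q/d/W} → row (-3,-2) (-3,-2) (-2,2) (4,4)
{In/T/s/c/U, In/T/s/c/W, In/T/s/d/U, In/T/s/d/W, In/T/q/c/U, In/T/q/c/W, In/T/q/d/U, In/T/q/d/W} → row (-3,-2) (-3,-2) (-1,2) (0,0)
{Stay/H/s/c/U} → row (-1,-2) (-1,-2) (5,4) (-2,1)
{Stay/H/s/c/W} → row (-1,-2) (-1,-2) (5,4) (4,4)
{Stay/H/s/d/U} → row (-1,-2) (-1,-2) (-2,2) (-2,1)
{Stay/H/s/d/W} → row (-1,-2) (-1,-2) (-2,2) (4,4)
{Stay/H/q/c/U} → row (1,2) (1,2) (5,4) (-2,1)
{Stay/H/q/c/W} → row (1,2) (1,2) (5,4) (4,4)
{Stay/H/q/d/U} → row (1,2) (1,2) (-2,2) (-2,1)
{Stay/H/q/d/W} → row (1,2) (1,2) (-2,2) (4,4)
{Stay/T/s/c/U, Stay/T/s/c/W, Stay/T/s/d/U, Stay/T/s/d/W} → row (-1,-2) (-1,-2) (-1,2) (0,0)
{Stay/T/q/c/U, Stay/T/q/c/W, Stay/T/q/d/U, Stay/T/q/d/W} → row (1,2) (1,2) (-1,2) (0,0)
That's 15 distinct rows out of 32 strategies.

15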